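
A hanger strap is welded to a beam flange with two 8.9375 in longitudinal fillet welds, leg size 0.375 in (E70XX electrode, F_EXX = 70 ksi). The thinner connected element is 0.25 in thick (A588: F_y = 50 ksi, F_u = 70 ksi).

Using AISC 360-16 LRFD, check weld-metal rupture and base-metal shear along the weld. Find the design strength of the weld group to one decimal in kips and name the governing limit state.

134.1 kips (base-metal shear governs)

Weld metal: throat = 0.707×0.375 = 0.26513 in, L = 2×8.9375 = 17.875 in. φR_n = 0.75 × 0.6 × 70 × 0.26513 × 17.875 = 149.3 kips.
Base metal shear (0.25 in plate): yield φR_n = 1.0×0.6×50×0.25×17.875 = 134.1 kips; rupture φR_n = 0.75×0.6×70×0.25×17.875 = 140.8 kips; take 134.1 kips (yield).
Governing: min(149.3, 134.1) = 134.1 kips → base-metal shear.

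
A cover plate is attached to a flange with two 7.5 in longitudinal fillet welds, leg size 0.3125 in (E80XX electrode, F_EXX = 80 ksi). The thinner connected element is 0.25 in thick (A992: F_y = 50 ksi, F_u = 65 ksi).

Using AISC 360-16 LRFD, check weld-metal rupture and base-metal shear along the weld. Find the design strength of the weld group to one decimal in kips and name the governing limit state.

Weld metal: throat = 0.707×0.3125 = 0.22094 in, L = 2×7.5 = 15 in. φR_n = 0.75 × 0.6 × 80 × 0.22094 × 15 = 119.3 kips.
Base metal shear (0.25 in plate): yield φR_n = 1.0×0.6×50×0.25×15 = 112.5 kips; rupture φR_n = 0.75×0.6×65×0.25×15 = 109.7 kips; take 109.7 kips (rupture).
Governing: min(119.3, 109.7) = 109.7 kips → base-metal shear.

109.7 kips (base-metal shear governs)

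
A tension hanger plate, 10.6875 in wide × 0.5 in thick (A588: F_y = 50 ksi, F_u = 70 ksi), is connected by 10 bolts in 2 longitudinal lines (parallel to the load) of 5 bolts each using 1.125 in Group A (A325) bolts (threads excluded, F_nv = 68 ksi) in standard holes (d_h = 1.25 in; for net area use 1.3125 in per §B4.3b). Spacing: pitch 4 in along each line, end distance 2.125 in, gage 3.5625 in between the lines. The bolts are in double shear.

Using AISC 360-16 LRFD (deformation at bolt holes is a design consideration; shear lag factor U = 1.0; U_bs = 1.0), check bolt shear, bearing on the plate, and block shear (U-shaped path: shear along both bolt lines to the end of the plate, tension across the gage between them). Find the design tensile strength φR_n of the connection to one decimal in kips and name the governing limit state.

Bolt shear: A_b = π(1.125)²/4 = 0.99402 in². φR_n = 0.75 × 68 × 0.99402 × 10 × 2 = 1013.9 kips.
Bearing (0.5 in plate, F_u = 70 ksi): end bolts L_c = 2.125 − 1.25/2 = 1.5, R_n = min(1.2×1.5×0.5×70, 2.4×1.125×0.5×70) = 63 kips/bolt; interior L_c = 4 − 1.25 = 2.75, R_n = 94.5 kips/bolt. φR_n = 0.75 × (2×63 + 8×94.5) = 661.5 kips.
Block shear: shear path 2×[2.125+4×4] = 2×18.125 in, A_gv = 18.125, A_nv = 2×(18.125 − 4.5×1.3125)×0.5 = 12.219 in²; tension across gage: (3.5625 − 1×1.3125)×0.5 = 1.125 in². R_n = min(0.6×70×12.219, 0.6×50×18.125) + 1.0×70×1.125 = min(513.2, 543.75) + 78.75 = 591.95 kips. φR_n = 0.75 × 591.95 = 444.0 kips.
Governing: min(1013.9, 661.5, 444.0) = 444.0 kips → block shear.

444.0 kips (block shear governs)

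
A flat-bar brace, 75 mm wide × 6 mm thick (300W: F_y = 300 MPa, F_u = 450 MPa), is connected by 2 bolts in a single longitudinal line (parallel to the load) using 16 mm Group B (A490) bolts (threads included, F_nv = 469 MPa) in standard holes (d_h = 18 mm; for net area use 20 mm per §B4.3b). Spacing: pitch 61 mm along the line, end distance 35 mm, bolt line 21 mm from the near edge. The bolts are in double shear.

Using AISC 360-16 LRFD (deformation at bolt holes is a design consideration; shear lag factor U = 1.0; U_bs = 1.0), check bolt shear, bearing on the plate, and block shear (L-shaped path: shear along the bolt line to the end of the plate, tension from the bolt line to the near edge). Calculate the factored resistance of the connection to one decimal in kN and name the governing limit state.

Bolt shear: A_b = π(16)²/4 = 201.06 mm². φR_n = 0.75 × 469 × 201.06 × 2 × 2 = 282.9 kN.
Bearing (6 mm plate, F_u = 450 MPa): end bolts L_c = 35 − 18/2 = 26, R_n = min(1.2×26×6×450, 2.4×16×6×450) = 84.24 kN/bolt; interior L_c = 61 − 18 = 43, R_n = 103.68 kN/bolt. φR_n = 0.75 × (1×84.24 + 1×103.68) = 140.9 kN.
Block shear: shear path 1×[35+1×61] = 1×96 mm, A_gv = 576, A_nv = 1×(96 − 1.5×20)×6 = 396 mm²; tension to near edge: (21 − 0.5×20)×6 = 66 mm². R_n = min(0.6×450×396, 0.6×300×576) + 1.0×450×66 = min(106.92, 103.68) + 29.7 = 133.38 kN. φR_n = 0.75 × 133.38 = 100.0 kN.
Governing: min(282.9, 140.9, 100.0) = 100.0 kN → block shear.

100.0 kN (block shear governs)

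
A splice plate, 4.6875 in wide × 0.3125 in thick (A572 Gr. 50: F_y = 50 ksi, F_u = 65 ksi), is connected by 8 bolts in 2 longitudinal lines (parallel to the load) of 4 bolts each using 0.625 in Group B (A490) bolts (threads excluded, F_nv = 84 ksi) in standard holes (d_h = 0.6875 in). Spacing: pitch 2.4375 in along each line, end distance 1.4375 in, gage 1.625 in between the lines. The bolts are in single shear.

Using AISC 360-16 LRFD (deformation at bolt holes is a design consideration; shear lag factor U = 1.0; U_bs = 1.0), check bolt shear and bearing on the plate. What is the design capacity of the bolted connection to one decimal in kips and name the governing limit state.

Bolt shear: A_b = π(0.625)²/4 = 0.3068 in². φR_n = 0.75 × 84 × 0.3068 × 8 × 1 = 154.6 kips.
Bearing (0.3125 in plate, F_u = 65 ksi): end bolts L_c = 1.4375 − 0.6875/2 = 1.09375, R_n = min(1.2×1.09375×0.3125×65, 2.4×0.625×0.3125×65) = 26.66 kips/bolt; interior L_c = 2.4375 − 0.6875 = 1.75, R_n = 30.469 kips/bolt. φR_n = 0.75 × (2×26.66 + 6×30.469) = 177.1 kips.
Governing: min(154.6, 177.1) = 154.6 kips → bolt shear.

154.6 kips (bolt shear governs)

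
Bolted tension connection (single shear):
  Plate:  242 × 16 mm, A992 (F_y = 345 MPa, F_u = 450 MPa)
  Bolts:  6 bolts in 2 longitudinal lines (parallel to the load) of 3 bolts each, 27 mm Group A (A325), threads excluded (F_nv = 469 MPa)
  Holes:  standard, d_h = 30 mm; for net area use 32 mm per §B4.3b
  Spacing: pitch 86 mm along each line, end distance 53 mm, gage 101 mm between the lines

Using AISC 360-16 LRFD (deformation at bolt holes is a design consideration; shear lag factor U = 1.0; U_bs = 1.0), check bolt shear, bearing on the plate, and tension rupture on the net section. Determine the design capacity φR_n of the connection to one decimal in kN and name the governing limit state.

961.2 kN (net-section rupture governs)

Bolt shear: A_b = π(27)²/4 = 572.56 mm². φR_n = 0.75 × 469 × 572.56 × 6 × 1 = 1208.4 kN.
Bearing (16 mm plate, F_u = 450 MPa): end bolts L_c = 53 − 30/2 = 38, R_n = min(1.2×38×16×450, 2.4×27×16×450) = 328.32 kN/bolt; interior L_c = 86 − 30 = 56, R_n = 466.56 kN/bolt. φR_n = 0.75 × (2×328.32 + 4×466.56) = 1892.2 kN.
Tension rupture (net): A_n = (242 − 2×32)×16 = 2848 mm² (U = 1.0, A_e = A_n). φR_n = 0.75 × 450 × 2848 = 961.2 kN.
Governing: min(1208.4, 1892.2, 961.2) = 961.2 kN → net-section rupture.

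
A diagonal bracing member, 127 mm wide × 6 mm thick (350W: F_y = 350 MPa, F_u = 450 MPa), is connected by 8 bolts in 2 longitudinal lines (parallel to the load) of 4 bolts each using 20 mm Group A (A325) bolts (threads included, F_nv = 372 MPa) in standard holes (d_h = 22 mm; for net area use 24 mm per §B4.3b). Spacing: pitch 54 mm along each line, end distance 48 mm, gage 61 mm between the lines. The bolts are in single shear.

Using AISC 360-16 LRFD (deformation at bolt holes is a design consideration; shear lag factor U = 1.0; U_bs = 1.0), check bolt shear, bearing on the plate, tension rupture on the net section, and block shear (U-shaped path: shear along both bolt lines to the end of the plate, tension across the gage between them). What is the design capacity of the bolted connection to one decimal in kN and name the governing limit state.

Bolt shear: A_b = π(20)²/4 = 314.16 mm². φR_n = 0.75 × 372 × 314.16 × 8 × 1 = 701.2 kN.
Bearing (6 mm plate, F_u = 450 MPa): end bolts L_c = 48 − 22/2 = 37, R_n = min(1.2×37×6×450, 2.4×20×6×450) = 119.88 kN/bolt; interior L_c = 54 − 22 = 32, R_n = 103.68 kN/bolt. φR_n = 0.75 × (2×119.88 + 6×103.68) = 646.4 kN.
Tension rupture (net): A_n = (127 − 2×24)×6 = 474 mm² (U = 1.0, A_e = A_n). φR_n = 0.75 × 450 × 474 = 160.0 kN.
Block shear: shear path 2×[48+3×54] = 2×210 mm, A_gv = 2520, A_nv = 2×(210 − 3.5×24)×6 = 1512 mm²; tension across gage: (61 − 1×24)×6 = 222 mm². R_n = min(0.6×450×1512, 0.6×350×2520) + 1.0×450×222 = min(408.24, 529.2) + 99.9 = 508.14 kN. φR_n = 0.75 × 508.14 = 381.1 kN.
Governing: min(701.2, 646.4, 160.0, 381.1) = 160.0 kN → net-section rupture.

160.0 kN (net-section rupture governs)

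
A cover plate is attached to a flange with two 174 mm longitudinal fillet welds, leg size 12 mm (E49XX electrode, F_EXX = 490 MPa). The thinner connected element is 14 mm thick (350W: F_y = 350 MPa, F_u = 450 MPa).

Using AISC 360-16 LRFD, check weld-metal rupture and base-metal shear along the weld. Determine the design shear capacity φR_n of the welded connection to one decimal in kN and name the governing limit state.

Weld metal: throat = 0.707×12 = 8.484 mm, L = 2×174 = 348 mm. φR_n = 0.75 × 0.6 × 490 × 8.484 × 348 = 651.0 kN.
Base metal shear (14 mm plate): yield φR_n = 1.0×0.6×350×14×348 = 1023.1 kN; rupture φR_n = 0.75×0.6×450×14×348 = 986.6 kN; take 986.6 kN (rupture).
Governing: min(651.0, 986.6) = 651.0 kN → weld metal.

651.0 kN (weld metal governs)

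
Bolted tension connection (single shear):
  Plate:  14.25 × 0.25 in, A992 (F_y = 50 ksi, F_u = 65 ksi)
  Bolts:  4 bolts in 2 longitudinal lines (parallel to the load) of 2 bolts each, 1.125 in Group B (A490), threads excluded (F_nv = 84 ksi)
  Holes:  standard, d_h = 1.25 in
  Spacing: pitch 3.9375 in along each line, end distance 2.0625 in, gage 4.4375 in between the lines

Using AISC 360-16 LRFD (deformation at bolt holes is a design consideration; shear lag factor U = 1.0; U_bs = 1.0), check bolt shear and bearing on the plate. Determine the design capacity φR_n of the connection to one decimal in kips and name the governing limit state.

Bolt shear: A_b = π(1.125)²/4 = 0.99402 in². φR_n = 0.75 × 84 × 0.99402 × 4 × 1 = 250.5 kips.
Bearing (0.25 in plate, F_u = 65 ksi): end bolts L_c = 2.0625 − 1.25/2 = 1.4375, R_n = min(1.2×1.4375×0.25×65, 2.4×1.125×0.25×65) = 28.031 kips/bolt; interior L_c = 3.9375 − 1.25 = 2.6875, R_n = 43.875 kips/bolt. φR_n = 0.75 × (2×28.031 + 2×43.875) = 107.9 kips.
Governing: min(250.5, 107.9) = 107.9 kips → bearing.

107.9 kips (bearing governs)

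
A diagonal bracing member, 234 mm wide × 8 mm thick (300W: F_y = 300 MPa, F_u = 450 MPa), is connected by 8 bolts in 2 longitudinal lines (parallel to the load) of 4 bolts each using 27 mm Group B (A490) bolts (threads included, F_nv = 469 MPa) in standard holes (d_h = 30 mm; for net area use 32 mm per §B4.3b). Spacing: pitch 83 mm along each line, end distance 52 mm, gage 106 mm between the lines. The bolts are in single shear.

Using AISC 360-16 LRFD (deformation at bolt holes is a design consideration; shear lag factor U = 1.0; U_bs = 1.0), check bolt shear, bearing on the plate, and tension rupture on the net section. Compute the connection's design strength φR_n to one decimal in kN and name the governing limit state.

459.0 kN (net-section rupture governs)

Bolt shear: A_b = π(27)²/4 = 572.56 mm². φR_n = 0.75 × 469 × 572.56 × 8 × 1 = 1611.2 kN.
Bearing (8 mm plate, F_u = 450 MPa): end bolts L_c = 52 − 30/2 = 37, R_n = min(1.2×37×8×450, 2.4×27×8×450) = 159.84 kN/bolt; interior L_c = 83 − 30 = 53, R_n = 228.96 kN/bolt. φR_n = 0.75 × (2×159.84 + 6×228.96) = 1270.1 kN.
Tension rupture (net): A_n = (234 − 2×32)×8 = 1360 mm² (U = 1.0, A_e = A_n). φR_n = 0.75 × 450 × 1360 = 459.0 kN.
Governing: min(1611.2, 1270.1, 459.0) = 459.0 kN → net-section rupture.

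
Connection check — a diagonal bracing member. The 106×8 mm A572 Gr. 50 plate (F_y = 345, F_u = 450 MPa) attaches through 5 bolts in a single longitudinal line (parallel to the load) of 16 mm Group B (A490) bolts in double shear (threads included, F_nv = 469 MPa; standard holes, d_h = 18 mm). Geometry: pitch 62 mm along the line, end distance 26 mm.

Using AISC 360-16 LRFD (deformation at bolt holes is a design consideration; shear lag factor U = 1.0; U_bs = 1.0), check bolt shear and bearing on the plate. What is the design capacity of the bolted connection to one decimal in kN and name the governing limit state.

469.8 kN (bearing governs)

Bolt shear: A_b = π(16)²/4 = 201.06 mm². φR_n = 0.75 × 469 × 201.06 × 5 × 2 = 707.2 kN.
Bearing (8 mm plate, F_u = 450 MPa): end bolts L_c = 26 − 18/2 = 17, R_n = min(1.2×17×8×450, 2.4×16×8×450) = 73.44 kN/bolt; interior L_c = 62 − 18 = 44, R_n = 138.24 kN/bolt. φR_n = 0.75 × (1×73.44 + 4×138.24) = 469.8 kN.
Governing: min(707.2, 469.8) = 469.8 kN → bearing.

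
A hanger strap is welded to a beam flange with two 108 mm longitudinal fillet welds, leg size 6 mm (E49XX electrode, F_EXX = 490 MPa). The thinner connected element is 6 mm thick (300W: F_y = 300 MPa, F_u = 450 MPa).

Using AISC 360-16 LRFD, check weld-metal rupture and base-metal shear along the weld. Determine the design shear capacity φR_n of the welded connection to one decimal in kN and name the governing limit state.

202.0 kN (weld metal governs)

Weld metal: throat = 0.707×6 = 4.242 mm, L = 2×108 = 216 mm. φR_n = 0.75 × 0.6 × 490 × 4.242 × 216 = 202.0 kN.
Base metal shear (6 mm plate): yield φR_n = 1.0×0.6×300×6×216 = 233.3 kN; rupture φR_n = 0.75×0.6×450×6×216 = 262.4 kN; take 233.3 kN (yield).
Governing: min(202.0, 233.3) = 202.0 kN → weld metal.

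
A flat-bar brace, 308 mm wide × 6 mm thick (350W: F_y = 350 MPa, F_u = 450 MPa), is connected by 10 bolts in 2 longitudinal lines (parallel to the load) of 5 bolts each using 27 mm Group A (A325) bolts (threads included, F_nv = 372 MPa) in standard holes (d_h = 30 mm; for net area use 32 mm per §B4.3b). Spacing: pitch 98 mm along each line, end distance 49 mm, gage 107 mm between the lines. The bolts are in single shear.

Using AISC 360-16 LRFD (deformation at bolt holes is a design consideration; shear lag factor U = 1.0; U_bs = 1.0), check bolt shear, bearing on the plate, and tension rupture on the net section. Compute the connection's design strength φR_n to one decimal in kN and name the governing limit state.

Bolt shear: A_b = π(27)²/4 = 572.56 mm². φR_n = 0.75 × 372 × 572.56 × 10 × 1 = 1597.4 kN.
Bearing (6 mm plate, F_u = 450 MPa): end bolts L_c = 49 − 30/2 = 34, R_n = min(1.2×34×6×450, 2.4×27×6×450) = 110.16 kN/bolt; interior L_c = 98 − 30 = 68, R_n = 174.96 kN/bolt. φR_n = 0.75 × (2×110.16 + 8×174.96) = 1215.0 kN.
Tension rupture (net): A_n = (308 − 2×32)×6 = 1464 mm² (U = 1.0, A_e = A_n). φR_n = 0.75 × 450 × 1464 = 494.1 kN.
Governing: min(1597.4, 1215.0, 494.1) = 494.1 kN → net-section rupture.

494.1 kN (net-section rupture governs)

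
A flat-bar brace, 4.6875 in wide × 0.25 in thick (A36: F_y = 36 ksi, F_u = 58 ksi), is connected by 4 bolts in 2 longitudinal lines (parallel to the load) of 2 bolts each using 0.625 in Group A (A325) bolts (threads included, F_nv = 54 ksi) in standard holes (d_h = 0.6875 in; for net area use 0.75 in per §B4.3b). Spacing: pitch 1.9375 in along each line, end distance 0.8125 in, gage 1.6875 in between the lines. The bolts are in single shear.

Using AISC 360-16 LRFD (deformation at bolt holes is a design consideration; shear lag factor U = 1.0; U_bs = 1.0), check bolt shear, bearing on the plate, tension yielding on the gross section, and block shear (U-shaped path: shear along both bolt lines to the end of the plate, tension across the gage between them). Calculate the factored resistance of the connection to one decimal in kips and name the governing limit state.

Bolt shear: A_b = π(0.625)²/4 = 0.3068 in². φR_n = 0.75 × 54 × 0.3068 × 4 × 1 = 49.7 kips.
Bearing (0.25 in plate, F_u = 58 ksi): end bolts L_c = 0.8125 − 0.6875/2 = 0.46875, R_n = min(1.2×0.46875×0.25×58, 2.4×0.625×0.25×58) = 8.1563 kips/bolt; interior L_c = 1.9375 − 0.6875 = 1.25, R_n = 21.75 kips/bolt. φR_n = 0.75 × (2×8.1563 + 2×21.75) = 44.9 kips.
Tension yield (gross): A_g = 4.6875×0.25 = 1.1719 in². φR_n = 0.90 × 36 × 1.1719 = 38.0 kips.
Block shear: shear path 2×[0.8125+1×1.9375] = 2×2.75 in, A_gv = 1.375, A_nv = 2×(2.75 − 1.5×0.75)×0.25 = 0.8125 in²; tension across gage: (1.6875 − 1×0.75)×0.25 = 0.23438 in². R_n = min(0.6×58×0.8125, 0.6×36×1.375) + 1.0×58×0.23438 = min(28.275, 29.7) + 13.594 = 41.869 kips. φR_n = 0.75 × 41.869 = 31.4 kips.
Governing: min(49.7, 44.9, 38.0, 31.4) = 31.4 kips → block shear.

31.4 kips (block shear governs)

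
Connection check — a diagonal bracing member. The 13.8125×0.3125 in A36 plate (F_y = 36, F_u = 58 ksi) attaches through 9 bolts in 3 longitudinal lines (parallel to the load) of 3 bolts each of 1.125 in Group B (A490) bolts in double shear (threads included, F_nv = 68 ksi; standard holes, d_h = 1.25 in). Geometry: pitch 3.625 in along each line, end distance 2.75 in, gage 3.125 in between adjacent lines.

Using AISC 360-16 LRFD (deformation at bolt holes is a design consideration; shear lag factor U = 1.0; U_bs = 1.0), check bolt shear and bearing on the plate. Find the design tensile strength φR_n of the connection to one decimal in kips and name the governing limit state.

Bolt shear: A_b = π(1.125)²/4 = 0.99402 in². φR_n = 0.75 × 68 × 0.99402 × 9 × 2 = 912.5 kips.
Bearing (0.3125 in plate, F_u = 58 ksi): end bolts L_c = 2.75 − 1.25/2 = 2.125, R_n = min(1.2×2.125×0.3125×58, 2.4×1.125×0.3125×58) = 46.219 kips/bolt; interior L_c = 3.625 − 1.25 = 2.375, R_n = 48.938 kips/bolt. φR_n = 0.75 × (3×46.219 + 6×48.938) = 324.2 kips.
Governing: min(912.5, 324.2) = 324.2 kips → bearing.

324.2 kips (bearing governs)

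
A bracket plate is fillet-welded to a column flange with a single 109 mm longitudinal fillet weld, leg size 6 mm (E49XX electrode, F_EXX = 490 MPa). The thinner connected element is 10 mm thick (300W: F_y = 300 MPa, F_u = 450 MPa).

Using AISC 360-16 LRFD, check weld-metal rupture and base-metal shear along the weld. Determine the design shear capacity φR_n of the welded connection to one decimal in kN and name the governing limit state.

Weld metal: throat = 0.707×6 = 4.242 mm, L = 109 mm. φR_n = 0.75 × 0.6 × 490 × 4.242 × 109 = 102.0 kN.
Base metal shear (10 mm plate): yield φR_n = 1.0×0.6×300×10×109 = 196.2 kN; rupture φR_n = 0.75×0.6×450×10×109 = 220.7 kN; take 196.2 kN (yield).
Governing: min(102.0, 196.2) = 102.0 kN → weld metal.

102.0 kN (weld metal governs)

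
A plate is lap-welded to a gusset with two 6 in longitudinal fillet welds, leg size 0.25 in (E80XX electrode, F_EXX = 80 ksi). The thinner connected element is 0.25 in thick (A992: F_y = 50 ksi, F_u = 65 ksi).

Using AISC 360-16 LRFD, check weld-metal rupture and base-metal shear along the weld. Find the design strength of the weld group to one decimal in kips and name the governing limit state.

76.4 kips (weld metal governs)

Weld metal: throat = 0.707×0.25 = 0.17675 in, L = 2×6 = 12 in. φR_n = 0.75 × 0.6 × 80 × 0.17675 × 12 = 76.4 kips.
Base metal shear (0.25 in plate): yield φR_n = 1.0×0.6×50×0.25×12 = 90.0 kips; rupture φR_n = 0.75×0.6×65×0.25×12 = 87.8 kips; take 87.8 kips (rupture).
Governing: min(76.4, 87.8) = 76.4 kips → weld metal.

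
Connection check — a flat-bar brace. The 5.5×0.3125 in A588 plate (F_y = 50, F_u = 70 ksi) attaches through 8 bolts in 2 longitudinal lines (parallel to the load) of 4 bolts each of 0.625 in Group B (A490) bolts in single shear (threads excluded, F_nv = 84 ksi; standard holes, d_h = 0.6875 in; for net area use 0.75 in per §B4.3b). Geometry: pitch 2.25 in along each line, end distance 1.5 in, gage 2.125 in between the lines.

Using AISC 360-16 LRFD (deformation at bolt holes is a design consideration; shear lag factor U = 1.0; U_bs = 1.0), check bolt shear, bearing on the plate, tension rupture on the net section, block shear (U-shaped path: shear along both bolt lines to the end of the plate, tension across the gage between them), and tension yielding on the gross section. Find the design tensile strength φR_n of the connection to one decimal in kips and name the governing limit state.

Bolt shear: A_b = π(0.625)²/4 = 0.3068 in². φR_n = 0.75 × 84 × 0.3068 × 8 × 1 = 154.6 kips.
Bearing (0.3125 in plate, F_u = 70 ksi): end bolts L_c = 1.5 − 0.6875/2 = 1.15625, R_n = min(1.2×1.15625×0.3125×70, 2.4×0.625×0.3125×70) = 30.352 kips/bolt; interior L_c = 2.25 − 0.6875 = 1.5625, R_n = 32.813 kips/bolt. φR_n = 0.75 × (2×30.352 + 6×32.813) = 193.2 kips.
Tension rupture (net): A_n = (5.5 − 2×0.75)×0.3125 = 1.25 in² (U = 1.0, A_e = A_n). φR_n = 0.75 × 70 × 1.25 = 65.6 kips.
Block shear: shear path 2×[1.5+3×2.25] = 2×8.25 in, A_gv = 5.1563, A_nv = 2×(8.25 − 3.5×0.75)×0.3125 = 3.5156 in²; tension across gage: (2.125 − 1×0.75)×0.3125 = 0.42969 in². R_n = min(0.6×70×3.5156, 0.6×50×5.1563) + 1.0×70×0.42969 = min(147.66, 154.69) + 30.078 = 177.74 kips. φR_n = 0.75 × 177.74 = 133.3 kips.
Tension yield (gross): A_g = 5.5×0.3125 = 1.7188 in². φR_n = 0.90 × 50 × 1.7188 = 77.3 kips.
Governing: min(154.6, 193.2, 65.6, 133.3, 77.3) = 65.6 kips → net-section rupture.

65.6 kips (net-section rupture governs)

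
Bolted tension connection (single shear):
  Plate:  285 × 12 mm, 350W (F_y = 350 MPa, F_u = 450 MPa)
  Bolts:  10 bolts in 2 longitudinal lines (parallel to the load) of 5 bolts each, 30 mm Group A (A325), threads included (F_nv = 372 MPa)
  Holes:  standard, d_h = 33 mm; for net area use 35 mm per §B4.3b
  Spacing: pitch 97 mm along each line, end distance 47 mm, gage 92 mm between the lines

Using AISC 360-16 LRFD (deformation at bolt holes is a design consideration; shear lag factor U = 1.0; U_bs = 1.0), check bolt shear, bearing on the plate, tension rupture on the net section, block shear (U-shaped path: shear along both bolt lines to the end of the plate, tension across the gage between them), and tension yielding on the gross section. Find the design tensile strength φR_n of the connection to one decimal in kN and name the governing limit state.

Bolt shear: A_b = π(30)²/4 = 706.86 mm². φR_n = 0.75 × 372 × 706.86 × 10 × 1 = 1972.1 kN.
Bearing (12 mm plate, F_u = 450 MPa): end bolts L_c = 47 − 33/2 = 30.5, R_n = min(1.2×30.5×12×450, 2.4×30×12×450) = 197.64 kN/bolt; interior L_c = 97 − 33 = 64, R_n = 388.8 kN/bolt. φR_n = 0.75 × (2×197.64 + 8×388.8) = 2629.3 kN.
Tension rupture (net): A_n = (285 − 2×35)×12 = 2580 mm² (U = 1.0, A_e = A_n). φR_n = 0.75 × 450 × 2580 = 870.8 kN.
Block shear: shear path 2×[47+4×97] = 2×435 mm, A_gv = 10440, A_nv = 2×(435 − 4.5×35)×12 = 6660 mm²; tension across gage: (92 − 1×35)×12 = 684 mm². R_n = min(0.6×450×6660, 0.6×350×10440) + 1.0×450×684 = min(1798.2, 2192.4) + 307.8 = 2106 kN. φR_n = 0.75 × 2106 = 1579.5 kN.
Tension yield (gross): A_g = 285×12 = 3420 mm². φR_n = 0.90 × 350 × 3420 = 1077.3 kN.
Governing: min(1972.1, 2629.3, 870.8, 1579.5, 1077.3) = 870.8 kN → net-section rupture.

870.8 kN (net-section rupture governs)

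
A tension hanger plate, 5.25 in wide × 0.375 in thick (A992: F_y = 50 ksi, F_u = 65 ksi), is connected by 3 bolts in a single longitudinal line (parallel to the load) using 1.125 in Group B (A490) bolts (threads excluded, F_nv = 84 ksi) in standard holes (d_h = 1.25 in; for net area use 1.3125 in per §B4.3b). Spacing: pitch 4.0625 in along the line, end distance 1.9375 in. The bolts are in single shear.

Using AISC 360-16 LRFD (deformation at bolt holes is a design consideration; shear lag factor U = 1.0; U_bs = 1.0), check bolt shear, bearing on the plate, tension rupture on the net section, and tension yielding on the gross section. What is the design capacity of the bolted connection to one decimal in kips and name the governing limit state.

Bolt shear: A_b = π(1.125)²/4 = 0.99402 in². φR_n = 0.75 × 84 × 0.99402 × 3 × 1 = 187.9 kips.
Bearing (0.375 in plate, F_u = 65 ksi): end bolts L_c = 1.9375 − 1.25/2 = 1.3125, R_n = min(1.2×1.3125×0.375×65, 2.4×1.125×0.375×65) = 38.391 kips/bolt; interior L_c = 4.0625 − 1.25 = 2.8125, R_n = 65.813 kips/bolt. φR_n = 0.75 × (1×38.391 + 2×65.813) = 127.5 kips.
Tension rupture (net): A_n = (5.25 − 1×1.3125)×0.375 = 1.4766 in² (U = 1.0, A_e = A_n). φR_n = 0.75 × 65 × 1.4766 = 72.0 kips.
Tension yield (gross): A_g = 5.25×0.375 = 1.9688 in². φR_n = 0.90 × 50 × 1.9688 = 88.6 kips.
Governing: min(187.9, 127.5, 72.0, 88.6) = 72.0 kips → net-section rupture.

72.0 kips (net-section rupture governs)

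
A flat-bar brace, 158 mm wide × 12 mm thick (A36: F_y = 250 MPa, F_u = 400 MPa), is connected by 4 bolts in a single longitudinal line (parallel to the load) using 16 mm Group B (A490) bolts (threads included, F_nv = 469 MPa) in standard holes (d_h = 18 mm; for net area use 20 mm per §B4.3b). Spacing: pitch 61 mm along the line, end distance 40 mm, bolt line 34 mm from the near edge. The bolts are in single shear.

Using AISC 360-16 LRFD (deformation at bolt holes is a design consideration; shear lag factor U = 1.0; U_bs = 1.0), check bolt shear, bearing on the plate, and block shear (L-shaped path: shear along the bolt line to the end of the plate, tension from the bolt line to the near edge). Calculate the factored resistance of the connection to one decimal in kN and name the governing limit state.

282.9 kN (bolt shear governs)

Bolt shear: A_b = π(16)²/4 = 201.06 mm². φR_n = 0.75 × 469 × 201.06 × 4 × 1 = 282.9 kN.
Bearing (12 mm plate, F_u = 400 MPa): end bolts L_c = 40 − 18/2 = 31, R_n = min(1.2×31×12×400, 2.4×16×12×400) = 178.56 kN/bolt; interior L_c = 61 − 18 = 43, R_n = 184.32 kN/bolt. φR_n = 0.75 × (1×178.56 + 3×184.32) = 548.6 kN.
Block shear: shear path 1×[40+3×61] = 1×223 mm, A_gv = 2676, A_nv = 1×(223 − 3.5×20)×12 = 1836 mm²; tension to near edge: (34 − 0.5×20)×12 = 288 mm². R_n = min(0.6×400×1836, 0.6×250×2676) + 1.0×400×288 = min(440.64, 401.4) + 115.2 = 516.6 kN. φR_n = 0.75 × 516.6 = 387.5 kN.
Governing: min(282.9, 548.6, 387.5) = 282.9 kN → bolt shear.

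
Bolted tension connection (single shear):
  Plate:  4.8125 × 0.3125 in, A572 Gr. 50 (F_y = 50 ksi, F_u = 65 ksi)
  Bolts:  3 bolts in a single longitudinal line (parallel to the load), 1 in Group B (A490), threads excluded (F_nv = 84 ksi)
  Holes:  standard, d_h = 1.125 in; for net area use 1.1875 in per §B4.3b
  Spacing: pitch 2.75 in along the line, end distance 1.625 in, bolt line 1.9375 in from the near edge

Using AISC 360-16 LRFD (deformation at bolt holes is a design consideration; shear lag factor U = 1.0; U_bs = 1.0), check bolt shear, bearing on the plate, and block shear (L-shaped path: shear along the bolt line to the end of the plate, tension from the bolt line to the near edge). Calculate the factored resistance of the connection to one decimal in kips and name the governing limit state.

58.5 kips (block shear governs)

Bolt shear: A_b = π(1)²/4 = 0.7854 in². φR_n = 0.75 × 84 × 0.7854 × 3 × 1 = 148.4 kips.
Bearing (0.3125 in plate, F_u = 65 ksi): end bolts L_c = 1.625 − 1.125/2 = 1.0625, R_n = min(1.2×1.0625×0.3125×65, 2.4×1×0.3125×65) = 25.898 kips/bolt; interior L_c = 2.75 − 1.125 = 1.625, R_n = 39.609 kips/bolt. φR_n = 0.75 × (1×25.898 + 2×39.609) = 78.8 kips.
Block shear: shear path 1×[1.625+2×2.75] = 1×7.125 in, A_gv = 2.2266, A_nv = 1×(7.125 − 2.5×1.1875)×0.3125 = 1.2988 in²; tension to near edge: (1.9375 − 0.5×1.1875)×0.3125 = 0.41992 in². R_n = min(0.6×65×1.2988, 0.6×50×2.2266) + 1.0×65×0.41992 = min(50.653, 66.798) + 27.295 = 77.948 kips. φR_n = 0.75 × 77.948 = 58.5 kips.
Governing: min(148.4, 78.8, 58.5) = 58.5 kips → block shear.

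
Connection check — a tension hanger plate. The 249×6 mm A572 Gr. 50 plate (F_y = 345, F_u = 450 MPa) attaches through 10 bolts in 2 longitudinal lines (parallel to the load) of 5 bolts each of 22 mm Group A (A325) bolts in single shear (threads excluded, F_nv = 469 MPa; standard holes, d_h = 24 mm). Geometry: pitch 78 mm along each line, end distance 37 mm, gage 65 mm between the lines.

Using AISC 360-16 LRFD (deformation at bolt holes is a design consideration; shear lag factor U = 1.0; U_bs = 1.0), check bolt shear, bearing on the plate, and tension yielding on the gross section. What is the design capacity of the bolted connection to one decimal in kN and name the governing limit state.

463.9 kN (gross-section yield governs)

Bolt shear: A_b = π(22)²/4 = 380.13 mm². φR_n = 0.75 × 469 × 380.13 × 10 × 1 = 1337.1 kN.
Bearing (6 mm plate, F_u = 450 MPa): end bolts L_c = 37 − 24/2 = 25, R_n = min(1.2×25×6×450, 2.4×22×6×450) = 81 kN/bolt; interior L_c = 78 − 24 = 54, R_n = 142.56 kN/bolt. φR_n = 0.75 × (2×81 + 8×142.56) = 976.9 kN.
Tension yield (gross): A_g = 249×6 = 1494 mm². φR_n = 0.90 × 345 × 1494 = 463.9 kN.
Governing: min(1337.1, 976.9, 463.9) = 463.9 kN → gross-section yield.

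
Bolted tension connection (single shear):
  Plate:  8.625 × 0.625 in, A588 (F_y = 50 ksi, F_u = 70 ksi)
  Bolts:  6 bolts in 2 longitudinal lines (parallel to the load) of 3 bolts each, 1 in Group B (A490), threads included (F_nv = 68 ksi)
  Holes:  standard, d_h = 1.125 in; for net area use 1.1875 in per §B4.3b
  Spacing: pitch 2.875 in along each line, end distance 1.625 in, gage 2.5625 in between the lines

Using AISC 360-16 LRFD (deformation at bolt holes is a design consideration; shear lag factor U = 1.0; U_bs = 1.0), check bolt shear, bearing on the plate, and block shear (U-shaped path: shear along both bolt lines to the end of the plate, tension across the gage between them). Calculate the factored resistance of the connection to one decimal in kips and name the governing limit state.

218.6 kips (block shear governs)

Bolt shear: A_b = π(1)²/4 = 0.7854 in². φR_n = 0.75 × 68 × 0.7854 × 6 × 1 = 240.3 kips.
Bearing (0.625 in plate, F_u = 70 ksi): end bolts L_c = 1.625 − 1.125/2 = 1.0625, R_n = min(1.2×1.0625×0.625×70, 2.4×1×0.625×70) = 55.781 kips/bolt; interior L_c = 2.875 − 1.125 = 1.75, R_n = 91.875 kips/bolt. φR_n = 0.75 × (2×55.781 + 4×91.875) = 359.3 kips.
Block shear: shear path 2×[1.625+2×2.875] = 2×7.375 in, A_gv = 9.2188, A_nv = 2×(7.375 − 2.5×1.1875)×0.625 = 5.5078 in²; tension across gage: (2.5625 − 1×1.1875)×0.625 = 0.85938 in². R_n = min(0.6×70×5.5078, 0.6×50×9.2188) + 1.0×70×0.85938 = min(231.33, 276.56) + 60.157 = 291.49 kips. φR_n = 0.75 × 291.49 = 218.6 kips.
Governing: min(240.3, 359.3, 218.6) = 218.6 kips → block shear.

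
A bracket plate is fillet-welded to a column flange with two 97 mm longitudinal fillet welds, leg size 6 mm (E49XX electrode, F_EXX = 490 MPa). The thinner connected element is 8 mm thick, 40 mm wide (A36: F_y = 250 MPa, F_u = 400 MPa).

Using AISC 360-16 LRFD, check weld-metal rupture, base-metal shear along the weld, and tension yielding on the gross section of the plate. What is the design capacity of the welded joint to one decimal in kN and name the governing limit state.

72.0 kN (gross-section yield governs)

Weld metal: throat = 0.707×6 = 4.242 mm, L = 2×97 = 194 mm. φR_n = 0.75 × 0.6 × 490 × 4.242 × 194 = 181.5 kN.
Base metal shear (8 mm plate): yield φR_n = 1.0×0.6×250×8×194 = 232.8 kN; rupture φR_n = 0.75×0.6×400×8×194 = 279.4 kN; take 232.8 kN (yield).
Tension yield (gross): A_g = 40×8 = 320 mm². φR_n = 0.90 × 250 × 320 = 72.0 kN.
Governing: min(181.5, 232.8, 72.0) = 72.0 kN → gross-section yield.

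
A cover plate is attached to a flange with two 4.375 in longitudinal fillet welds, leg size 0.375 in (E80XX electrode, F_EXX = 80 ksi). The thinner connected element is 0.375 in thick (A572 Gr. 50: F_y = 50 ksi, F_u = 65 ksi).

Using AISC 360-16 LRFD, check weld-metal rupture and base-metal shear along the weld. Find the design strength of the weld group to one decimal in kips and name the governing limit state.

Weld metal: throat = 0.707×0.375 = 0.26513 in, L = 2×4.375 = 8.75 in. φR_n = 0.75 × 0.6 × 80 × 0.26513 × 8.75 = 83.5 kips.
Base metal shear (0.375 in plate): yield φR_n = 1.0×0.6×50×0.375×8.75 = 98.4 kips; rupture φR_n = 0.75×0.6×65×0.375×8.75 = 96.0 kips; take 96.0 kips (rupture).
Governing: min(83.5, 96.0) = 83.5 kips → weld metal.

83.5 kips (weld metal governs)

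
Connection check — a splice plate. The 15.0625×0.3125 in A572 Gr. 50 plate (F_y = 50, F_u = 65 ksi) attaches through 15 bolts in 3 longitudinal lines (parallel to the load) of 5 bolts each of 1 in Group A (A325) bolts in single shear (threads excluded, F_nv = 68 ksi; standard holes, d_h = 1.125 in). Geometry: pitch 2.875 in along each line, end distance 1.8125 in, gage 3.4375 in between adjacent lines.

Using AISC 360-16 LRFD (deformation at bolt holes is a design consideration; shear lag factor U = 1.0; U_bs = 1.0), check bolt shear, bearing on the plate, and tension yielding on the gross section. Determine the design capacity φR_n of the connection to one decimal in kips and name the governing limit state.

211.8 kips (gross-section yield governs)

Bolt shear: A_b = π(1)²/4 = 0.7854 in². φR_n = 0.75 × 68 × 0.7854 × 15 × 1 = 600.8 kips.
Bearing (0.3125 in plate, F_u = 65 ksi): end bolts L_c = 1.8125 − 1.125/2 = 1.25, R_n = min(1.2×1.25×0.3125×65, 2.4×1×0.3125×65) = 30.469 kips/bolt; interior L_c = 2.875 − 1.125 = 1.75, R_n = 42.656 kips/bolt. φR_n = 0.75 × (3×30.469 + 12×42.656) = 452.5 kips.
Tension yield (gross): A_g = 15.0625×0.3125 = 4.707 in². φR_n = 0.90 × 50 × 4.707 = 211.8 kips.
Governing: min(600.8, 452.5, 211.8) = 211.8 kips → gross-section yield.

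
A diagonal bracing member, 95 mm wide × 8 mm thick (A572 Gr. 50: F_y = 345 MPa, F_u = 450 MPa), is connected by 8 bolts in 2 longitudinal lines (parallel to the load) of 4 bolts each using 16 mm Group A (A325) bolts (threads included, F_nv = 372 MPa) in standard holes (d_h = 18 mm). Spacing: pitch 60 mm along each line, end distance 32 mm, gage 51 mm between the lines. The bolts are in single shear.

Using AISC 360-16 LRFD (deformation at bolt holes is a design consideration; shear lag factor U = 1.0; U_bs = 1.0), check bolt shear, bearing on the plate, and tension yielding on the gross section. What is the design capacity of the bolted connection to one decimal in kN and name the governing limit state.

Bolt shear: A_b = π(16)²/4 = 201.06 mm². φR_n = 0.75 × 372 × 201.06 × 8 × 1 = 448.8 kN.
Bearing (8 mm plate, F_u = 450 MPa): end bolts L_c = 32 − 18/2 = 23, R_n = min(1.2×23×8×450, 2.4×16×8×450) = 99.36 kN/bolt; interior L_c = 60 − 18 = 42, R_n = 138.24 kN/bolt. φR_n = 0.75 × (2×99.36 + 6×138.24) = 771.1 kN.
Tension yield (gross): A_g = 95×8 = 760 mm². φR_n = 0.90 × 345 × 760 = 236.0 kN.
Governing: min(448.8, 771.1, 236.0) = 236.0 kN → gross-section yield.

236.0 kN (gross-section yield governs)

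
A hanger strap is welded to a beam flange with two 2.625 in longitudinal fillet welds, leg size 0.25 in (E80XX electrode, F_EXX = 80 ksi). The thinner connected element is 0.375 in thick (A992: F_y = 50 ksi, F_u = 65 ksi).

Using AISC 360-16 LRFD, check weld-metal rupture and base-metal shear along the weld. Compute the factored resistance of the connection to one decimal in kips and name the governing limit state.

Weld metal: throat = 0.707×0.25 = 0.17675 in, L = 2×2.625 = 5.25 in. φR_n = 0.75 × 0.6 × 80 × 0.17675 × 5.25 = 33.4 kips.
Base metal shear (0.375 in plate): yield φR_n = 1.0×0.6×50×0.375×5.25 = 59.1 kips; rupture φR_n = 0.75×0.6×65×0.375×5.25 = 57.6 kips; take 57.6 kips (rupture).
Governing: min(33.4, 57.6) = 33.4 kips → weld metal.

33.4 kips (weld metal governs)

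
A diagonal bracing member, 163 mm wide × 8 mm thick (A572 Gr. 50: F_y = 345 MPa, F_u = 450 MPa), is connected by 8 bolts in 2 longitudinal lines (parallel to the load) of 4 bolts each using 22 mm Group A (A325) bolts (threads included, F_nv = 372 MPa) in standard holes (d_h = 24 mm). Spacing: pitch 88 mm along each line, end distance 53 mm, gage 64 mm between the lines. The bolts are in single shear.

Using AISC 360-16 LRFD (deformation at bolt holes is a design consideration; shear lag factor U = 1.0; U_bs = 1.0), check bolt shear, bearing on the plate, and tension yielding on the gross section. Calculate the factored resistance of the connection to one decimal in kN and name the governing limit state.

Bolt shear: A_b = π(22)²/4 = 380.13 mm². φR_n = 0.75 × 372 × 380.13 × 8 × 1 = 848.5 kN.
Bearing (8 mm plate, F_u = 450 MPa): end bolts L_c = 53 − 24/2 = 41, R_n = min(1.2×41×8×450, 2.4×22×8×450) = 177.12 kN/bolt; interior L_c = 88 − 24 = 64, R_n = 190.08 kN/bolt. φR_n = 0.75 × (2×177.12 + 6×190.08) = 1121.0 kN.
Tension yield (gross): A_g = 163×8 = 1304 mm². φR_n = 0.90 × 345 × 1304 = 404.9 kN.
Governing: min(848.5, 1121.0, 404.9) = 404.9 kN → gross-section yield.

404.9 kN (gross-section yield governs)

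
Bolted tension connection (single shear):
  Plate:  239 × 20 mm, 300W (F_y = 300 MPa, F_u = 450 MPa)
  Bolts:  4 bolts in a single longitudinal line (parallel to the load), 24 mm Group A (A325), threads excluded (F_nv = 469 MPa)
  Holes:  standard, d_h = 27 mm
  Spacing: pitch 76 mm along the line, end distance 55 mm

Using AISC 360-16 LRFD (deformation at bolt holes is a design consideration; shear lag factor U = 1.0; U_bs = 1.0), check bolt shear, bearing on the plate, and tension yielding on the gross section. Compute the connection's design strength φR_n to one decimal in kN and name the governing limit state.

Bolt shear: A_b = π(24)²/4 = 452.39 mm². φR_n = 0.75 × 469 × 452.39 × 4 × 1 = 636.5 kN.
Bearing (20 mm plate, F_u = 450 MPa): end bolts L_c = 55 − 27/2 = 41.5, R_n = min(1.2×41.5×20×450, 2.4×24×20×450) = 448.2 kN/bolt; interior L_c = 76 − 27 = 49, R_n = 518.4 kN/bolt. φR_n = 0.75 × (1×448.2 + 3×518.4) = 1502.6 kN.
Tension yield (gross): A_g = 239×20 = 4780 mm². φR_n = 0.90 × 300 × 4780 = 1290.6 kN.
Governing: min(636.5, 1502.6, 1290.6) = 636.5 kN → bolt shear.

636.5 kN (bolt shear governs)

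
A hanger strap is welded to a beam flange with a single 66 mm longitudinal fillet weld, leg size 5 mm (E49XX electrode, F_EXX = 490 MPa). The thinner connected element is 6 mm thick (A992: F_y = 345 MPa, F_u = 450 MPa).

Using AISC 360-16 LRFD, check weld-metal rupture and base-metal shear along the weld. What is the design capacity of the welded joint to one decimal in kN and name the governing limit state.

51.4 kN (weld metal governs)

Weld metal: throat = 0.707×5 = 3.535 mm, L = 66 mm. φR_n = 0.75 × 0.6 × 490 × 3.535 × 66 = 51.4 kN.
Base metal shear (6 mm plate): yield φR_n = 1.0×0.6×345×6×66 = 82.0 kN; rupture φR_n = 0.75×0.6×450×6×66 = 80.2 kN; take 80.2 kN (rupture).
Governing: min(51.4, 80.2) = 51.4 kN → weld metal.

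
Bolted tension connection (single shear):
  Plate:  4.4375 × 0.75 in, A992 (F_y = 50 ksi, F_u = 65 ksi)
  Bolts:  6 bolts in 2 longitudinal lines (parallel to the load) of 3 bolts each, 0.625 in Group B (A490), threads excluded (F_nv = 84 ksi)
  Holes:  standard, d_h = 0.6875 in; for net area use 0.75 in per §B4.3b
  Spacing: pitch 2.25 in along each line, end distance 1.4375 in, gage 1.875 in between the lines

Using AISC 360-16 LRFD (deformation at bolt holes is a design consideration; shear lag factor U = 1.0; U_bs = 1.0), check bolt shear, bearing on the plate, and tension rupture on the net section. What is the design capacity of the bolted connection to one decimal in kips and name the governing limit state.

107.4 kips (net-section rupture governs)

Bolt shear: A_b = π(0.625)²/4 = 0.3068 in². φR_n = 0.75 × 84 × 0.3068 × 6 × 1 = 116.0 kips.
Bearing (0.75 in plate, F_u = 65 ksi): end bolts L_c = 1.4375 − 0.6875/2 = 1.09375, R_n = min(1.2×1.09375×0.75×65, 2.4×0.625×0.75×65) = 63.984 kips/bolt; interior L_c = 2.25 − 0.6875 = 1.5625, R_n = 73.125 kips/bolt. φR_n = 0.75 × (2×63.984 + 4×73.125) = 315.4 kips.
Tension rupture (net): A_n = (4.4375 − 2×0.75)×0.75 = 2.2031 in² (U = 1.0, A_e = A_n). φR_n = 0.75 × 65 × 2.2031 = 107.4 kips.
Governing: min(116.0, 315.4, 107.4) = 107.4 kips → net-section rupture.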